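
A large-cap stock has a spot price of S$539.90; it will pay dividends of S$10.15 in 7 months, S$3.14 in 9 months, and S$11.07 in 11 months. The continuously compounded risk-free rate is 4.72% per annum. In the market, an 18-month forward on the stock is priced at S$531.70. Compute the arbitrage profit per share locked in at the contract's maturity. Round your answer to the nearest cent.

PV(dividends) I = 10.15·e^(−0.0472·7/12) + 3.14·e^(−0.0472·9/12) + 11.07·e^(−0.0472·11/12) = 23.5064
Fair forward F* = (S − I)·e^(rT) = (539.90 − 23.5064)·e^0.070800 = 516.3936 × 1.073367 = 554.2798
Market S$531.70 < fair 554.2798: forward underpriced → reverse cash-and-carry (short the stock, invest proceeds at r, pay the dividends, go long the forward).
Profit at T = |F_mkt − F*| = |531.70 − 554.2798| = S$22.58 per share

S$22.58 per share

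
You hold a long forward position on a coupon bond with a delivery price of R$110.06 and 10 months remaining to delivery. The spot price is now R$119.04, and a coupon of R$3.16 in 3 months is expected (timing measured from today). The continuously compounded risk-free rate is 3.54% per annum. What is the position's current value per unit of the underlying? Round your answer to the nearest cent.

PV(remaining coupons) I = 3.16·e^(−0.0354·3/12) = 3.1322
Current forward F = (S − I)·e^(rT) = (119.04 − 3.1322)·e^(0.0354·10/12) = 115.9078 × 1.029939 = 119.3780
Value (long) = (F − K)·e^(−rT) = (119.3780 − 110.06) × 0.970931 = 9.0471
Value = R$9.05

R$9.05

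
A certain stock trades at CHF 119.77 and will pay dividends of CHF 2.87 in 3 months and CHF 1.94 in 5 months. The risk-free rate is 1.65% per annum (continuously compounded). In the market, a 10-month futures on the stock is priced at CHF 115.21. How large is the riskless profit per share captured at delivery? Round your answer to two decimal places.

PV(dividends) I = 2.87·e^(−0.0165·3/12) + 1.94·e^(−0.0165·5/12) = 4.7849
Fair futures F* = (S − I)·e^(rT) = (119.77 − 4.7849)·e^0.013750 = 114.9851 × 1.013845 = 116.5771
Market CHF 115.21 < fair 116.5771: forward underpriced → reverse cash-and-carry (short the stock, invest proceeds at r, pay the dividends, go long the forward).
Profit at T = |F_mkt − F*| = |115.21 − 116.5771| = CHF 1.37 per share

CHF 1.37 per share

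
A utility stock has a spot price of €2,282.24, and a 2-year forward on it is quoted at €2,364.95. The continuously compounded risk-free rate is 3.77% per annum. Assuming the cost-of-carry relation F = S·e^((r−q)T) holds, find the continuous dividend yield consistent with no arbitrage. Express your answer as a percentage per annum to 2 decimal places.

1.99%

From F = S·e^((r−q)T): (r − q) = ln(F/S)/T
ln(2364.95/2282.24) = ln(1.036241) = 0.035600
(r − q) = 0.035600 / (2) = 0.017800
q = r − ln(F/S)/T = 0.0377 − 0.017800 = 0.019900
q = 1.99%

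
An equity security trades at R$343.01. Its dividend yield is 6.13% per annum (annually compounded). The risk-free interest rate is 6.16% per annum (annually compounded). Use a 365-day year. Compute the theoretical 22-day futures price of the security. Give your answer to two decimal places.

R$343.02

F = S · (1+r)^T / (1+q)^T
= 343.01 × 1.003610 / 1.003592 = 343.01 × 1.000018
F = R$343.02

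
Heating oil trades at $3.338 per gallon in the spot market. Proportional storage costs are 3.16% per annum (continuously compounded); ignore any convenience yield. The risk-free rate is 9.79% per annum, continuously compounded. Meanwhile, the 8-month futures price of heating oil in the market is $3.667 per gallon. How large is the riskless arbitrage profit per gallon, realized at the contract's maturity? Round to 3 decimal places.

Fair futures: F* = S·e^(carry·T), with carry = (r + u) = 0.0979 + 0.0316 = 0.1295
F* = 3.338 · e^(0.1295 × 8/12) = 3.338 · e^0.086333 = 3.338 × 1.090169 = $3.6390
Market $3.667 > fair $3.6390: forward overpriced → cash-and-carry (buy spot, short the forward).
At maturity, profit = |F_mkt − F*| = |3.667 − 3.6390| = $0.028 per gallon

$0.028 per gallon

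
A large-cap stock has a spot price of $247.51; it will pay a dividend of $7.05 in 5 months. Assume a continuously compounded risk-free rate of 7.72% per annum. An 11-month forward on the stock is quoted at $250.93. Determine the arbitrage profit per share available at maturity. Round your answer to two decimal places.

$7.40 per share

PV(dividends) I = 7.05·e^(−0.0772·5/12) = 6.8268
Fair forward F* = (S − I)·e^(rT) = (247.51 − 6.8268)·e^0.070767 = 240.6832 × 1.073331 = 258.3327
Market $250.93 < fair 258.3327: forward underpriced → reverse cash-and-carry (short the stock, invest proceeds at r, pay the dividends, go long the forward).
Profit at T = |F_mkt − F*| = |250.93 − 258.3327| = $7.40 per share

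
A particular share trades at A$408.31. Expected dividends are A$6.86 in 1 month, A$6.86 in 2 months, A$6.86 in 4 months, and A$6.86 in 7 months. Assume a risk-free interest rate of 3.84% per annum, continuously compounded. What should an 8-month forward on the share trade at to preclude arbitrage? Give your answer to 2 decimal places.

A$391.06

PV(dividends) I = 6.86·e^(−0.0384·1/12) + 6.86·e^(−0.0384·2/12) + 6.86·e^(−0.0384·4/12) + 6.86·e^(−0.0384·7/12)
I = 6.8381 + 6.8162 + 6.7728 + 6.7080 = 27.1351
F = (S − I)·e^(rT) = (408.31 − 27.1351) · e^(0.0384·8/12)
= 381.1749 · e^0.025600 = 381.1749 × 1.025930 = A$391.06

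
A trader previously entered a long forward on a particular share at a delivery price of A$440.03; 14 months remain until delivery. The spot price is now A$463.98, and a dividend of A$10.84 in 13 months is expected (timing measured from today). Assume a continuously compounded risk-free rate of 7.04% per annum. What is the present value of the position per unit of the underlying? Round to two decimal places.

PV(remaining dividends) I = 10.84·e^(−0.0704·13/12) = 10.0440
Current forward F = (S − I)·e^(rT) = (463.98 − 10.0440)·e^(0.0704·14/12) = 453.9360 × 1.085601 = 492.7934
Value (long) = (F − K)·e^(−rT) = (492.7934 − 440.03) × 0.921149 = 48.6030
Value = A$48.60

A$48.60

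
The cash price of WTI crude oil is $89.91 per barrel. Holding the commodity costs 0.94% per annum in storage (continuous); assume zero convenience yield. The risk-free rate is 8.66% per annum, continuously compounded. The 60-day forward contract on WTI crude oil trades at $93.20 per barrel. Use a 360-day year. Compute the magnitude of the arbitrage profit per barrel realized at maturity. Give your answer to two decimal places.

$1.84 per barrel

Fair forward: F* = S·e^(carry·T), with carry = (r + u) = 0.0866 + 0.0094 = 0.0960
F* = 89.91 · e^(0.0960 × 60/360) = 89.91 · e^0.016000 = 89.91 × 1.016129 = $91.3602
Market $93.20 > fair $91.3602: forward overpriced → cash-and-carry (buy spot, short the forward).
At maturity, profit = |F_mkt − F*| = |93.20 − 91.3602| = $1.84 per barrel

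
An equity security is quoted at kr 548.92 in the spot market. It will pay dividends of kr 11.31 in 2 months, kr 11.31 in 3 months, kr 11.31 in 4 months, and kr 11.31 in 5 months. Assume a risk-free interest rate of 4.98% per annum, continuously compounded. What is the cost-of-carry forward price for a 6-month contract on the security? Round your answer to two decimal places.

kr 517.05

PV(dividends) I = 11.31·e^(−0.0498·2/12) + 11.31·e^(−0.0498·3/12) + 11.31·e^(−0.0498·4/12) + 11.31·e^(−0.0498·5/12)
I = 11.2165 + 11.1701 + 11.1238 + 11.0777 = 44.5881
F = (S − I)·e^(rT) = (548.92 − 44.5881) · e^(0.0498·6/12)
= 504.3319 · e^0.024900 = 504.3319 × 1.025213 = kr 517.05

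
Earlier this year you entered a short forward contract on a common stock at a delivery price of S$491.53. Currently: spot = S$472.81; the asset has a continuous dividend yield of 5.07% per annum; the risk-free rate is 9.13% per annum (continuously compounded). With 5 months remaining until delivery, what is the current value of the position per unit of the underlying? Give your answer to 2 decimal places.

Current fair forward for the remaining 5 months: F = S·e^((r − q)·T), (r − q) = 0.0913 − 0.0507 = 0.0406
F = 472.81 · e^(0.0406 × 5/12) = 472.81 × 1.017061 = 480.8766
Value of long forward = (F − K)·e^(−rT) = (480.8766 − 491.53) · e^(−0.0913·5/12)
= -10.6534 × 0.962673 = -10.26
Short position value = −(long value) = S$10.26

S$10.26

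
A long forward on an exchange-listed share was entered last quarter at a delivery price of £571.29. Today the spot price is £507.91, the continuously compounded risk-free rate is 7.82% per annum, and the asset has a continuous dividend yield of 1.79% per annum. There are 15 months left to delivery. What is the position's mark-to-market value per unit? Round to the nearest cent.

Current fair forward for the remaining 15 months: F = S·e^((r − q)·T), (r − q) = 0.0782 − 0.0179 = 0.0603
F = 507.91 · e^(0.0603 × 15/12) = 507.91 × 1.078288 = 547.6733
Value of long forward = (F − K)·e^(−rT) = (547.6733 − 571.29) · e^(−0.0782·15/12)
= -23.6167 × 0.906876 = -21.42

-£21.42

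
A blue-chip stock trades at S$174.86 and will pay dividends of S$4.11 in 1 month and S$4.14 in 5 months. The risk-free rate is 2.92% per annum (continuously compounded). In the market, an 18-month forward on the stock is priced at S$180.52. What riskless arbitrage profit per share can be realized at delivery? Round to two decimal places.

S$6.39 per share

PV(dividends) I = 4.11·e^(−0.0292·1/12) + 4.14·e^(−0.0292·5/12) = 8.1899
Fair forward F* = (S − I)·e^(rT) = (174.86 − 8.1899)·e^0.043800 = 166.6701 × 1.044773 = 174.1324
Market S$180.52 > fair 174.1324: forward overpriced → cash-and-carry (borrow at r, buy the stock and collect the dividends, short the forward).
Profit at T = |F_mkt − F*| = |180.52 − 174.1324| = S$6.39 per share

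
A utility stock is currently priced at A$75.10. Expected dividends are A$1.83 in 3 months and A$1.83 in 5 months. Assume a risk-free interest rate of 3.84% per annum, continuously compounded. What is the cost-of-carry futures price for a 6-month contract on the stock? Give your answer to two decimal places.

A$72.87

PV(dividends) I = 1.83·e^(−0.0384·3/12) + 1.83·e^(−0.0384·5/12)
I = 1.8125 + 1.8010 = 3.6135
F = (S − I)·e^(rT) = (75.10 − 3.6135) · e^(0.0384·6/12)
= 71.4865 · e^0.019200 = 71.4865 × 1.019386 = A$72.87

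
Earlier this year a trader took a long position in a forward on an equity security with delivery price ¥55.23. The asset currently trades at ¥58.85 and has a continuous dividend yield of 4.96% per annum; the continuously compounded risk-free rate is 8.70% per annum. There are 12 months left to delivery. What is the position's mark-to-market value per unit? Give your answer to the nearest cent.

¥5.37

Current fair forward for the remaining 12 months: F = S·e^((r − q)·T), (r − q) = 0.0870 − 0.0496 = 0.0374
F = 58.85 · e^(0.0374 × 12/12) = 58.85 × 1.038108 = 61.0927
Value of long forward = (F − K)·e^(−rT) = (61.0927 − 55.23) · e^(−0.0870·12/12)
= 5.8627 × 0.916677 = 5.37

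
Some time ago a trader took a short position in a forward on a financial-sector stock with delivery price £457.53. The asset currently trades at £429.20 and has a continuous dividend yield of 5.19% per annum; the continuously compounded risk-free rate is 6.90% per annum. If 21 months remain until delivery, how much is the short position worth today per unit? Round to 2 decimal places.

Current fair forward for the remaining 21 months: F = S·e^((r − q)·T), (r − q) = 0.0690 − 0.0519 = 0.0171
F = 429.20 · e^(0.0171 × 21/12) = 429.20 × 1.030377 = 442.2378
Value of long forward = (F − K)·e^(−rT) = (442.2378 − 457.53) · e^(−0.0690·21/12)
= -15.2922 × 0.886255 = -13.55
Short position value = −(long value) = £13.55

£13.55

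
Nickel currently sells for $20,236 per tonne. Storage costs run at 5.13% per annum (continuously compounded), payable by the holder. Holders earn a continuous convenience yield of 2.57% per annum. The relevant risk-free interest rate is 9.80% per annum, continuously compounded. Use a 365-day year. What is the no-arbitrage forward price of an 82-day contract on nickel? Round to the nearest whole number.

Net carry = r + u − y = 0.0980 + 0.0513 − 0.0257 = 0.1236
F = S·e^((r+u−y)T) = 20236 · e^(0.1236 × 82/365) = 20236 · e^0.027768
= 20236 × 1.028157 = $20,806 per tonne

$20,806 per tonne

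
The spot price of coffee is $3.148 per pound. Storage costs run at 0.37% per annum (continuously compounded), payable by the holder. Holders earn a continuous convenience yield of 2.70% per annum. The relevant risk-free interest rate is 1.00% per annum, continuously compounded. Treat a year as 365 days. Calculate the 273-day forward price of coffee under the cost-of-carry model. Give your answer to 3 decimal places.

$3.117 per pound

Net carry = r + u − y = 0.0100 + 0.0037 − 0.0270 = -0.0133
F = S·e^((r+u−y)T) = 3.148 · e^(-0.0133 × 273/365) = 3.148 · e^-0.009948
= 3.148 × 0.990101 = $3.117 per pound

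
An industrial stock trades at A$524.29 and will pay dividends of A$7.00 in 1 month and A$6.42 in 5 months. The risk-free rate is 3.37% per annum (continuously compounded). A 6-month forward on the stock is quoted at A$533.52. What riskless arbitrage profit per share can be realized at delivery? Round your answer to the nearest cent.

A$13.86 per share

PV(dividends) I = 7.00·e^(−0.0337·1/12) + 6.42·e^(−0.0337·5/12) = 13.3109
Fair forward F* = (S − I)·e^(rT) = (524.29 − 13.3109)·e^0.016850 = 510.9791 × 1.016993 = 519.6622
Market A$533.52 > fair 519.6622: forward overpriced → cash-and-carry (borrow at r, buy the stock and collect the dividends, short the forward).
Profit at T = |F_mkt − F*| = |533.52 − 519.6622| = A$13.86 per share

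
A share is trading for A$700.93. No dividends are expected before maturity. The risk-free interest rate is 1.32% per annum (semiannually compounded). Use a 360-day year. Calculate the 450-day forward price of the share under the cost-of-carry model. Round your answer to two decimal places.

A$712.55

F = S · (1+r/2)^(2T)
= 700.93 × 1.016582
F = A$712.55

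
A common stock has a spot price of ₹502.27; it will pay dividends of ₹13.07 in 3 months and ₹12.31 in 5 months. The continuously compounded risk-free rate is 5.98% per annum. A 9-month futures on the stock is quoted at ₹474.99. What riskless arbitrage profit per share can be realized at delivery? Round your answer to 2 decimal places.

₹24.30 per share

PV(dividends) I = 13.07·e^(−0.0598·3/12) + 12.31·e^(−0.0598·5/12) = 24.8831
Fair futures F* = (S − I)·e^(rT) = (502.27 − 24.8831)·e^0.044850 = 477.3869 × 1.045871 = 499.2851
Market ₹474.99 < fair 499.2851: forward underpriced → reverse cash-and-carry (short the stock, invest proceeds at r, pay the dividends, go long the forward).
Profit at T = |F_mkt − F*| = |474.99 − 499.2851| = ₹24.30 per share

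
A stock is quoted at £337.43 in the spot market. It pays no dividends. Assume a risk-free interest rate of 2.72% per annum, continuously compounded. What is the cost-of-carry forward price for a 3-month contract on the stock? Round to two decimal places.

£339.73

F = S·e^(rT) = 337.43 · e^(0.0272 × 3/12)
= 337.43 · e^0.006800 = 337.43 × 1.006823
F = £339.73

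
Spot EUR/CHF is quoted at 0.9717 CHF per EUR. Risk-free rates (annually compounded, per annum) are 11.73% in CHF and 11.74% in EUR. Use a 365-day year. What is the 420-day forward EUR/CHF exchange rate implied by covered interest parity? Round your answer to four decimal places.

By covered interest parity, F = S · (1+r_CHF)^T / (1+r_EUR)^T
= 0.9717 × 1.136131 / 1.136248 = 0.9717 × 0.999897
F = 0.9716 CHF per EUR

0.9716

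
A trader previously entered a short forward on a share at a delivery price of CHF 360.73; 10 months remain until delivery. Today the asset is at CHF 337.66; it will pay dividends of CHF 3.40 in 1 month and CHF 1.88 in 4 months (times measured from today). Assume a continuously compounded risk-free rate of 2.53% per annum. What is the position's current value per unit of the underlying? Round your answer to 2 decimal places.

PV(remaining dividends) I = 3.40·e^(−0.0253·1/12) + 1.88·e^(−0.0253·4/12) = 5.2571
Current forward F = (S − I)·e^(rT) = (337.66 − 5.2571)·e^(0.0253·10/12) = 332.4029 × 1.021307 = 339.4854
Value (long) = (F − K)·e^(−rT) = (339.4854 − 360.73) × 0.979137 = -20.8014
Short position value = −(long value) = CHF 20.80

CHF 20.80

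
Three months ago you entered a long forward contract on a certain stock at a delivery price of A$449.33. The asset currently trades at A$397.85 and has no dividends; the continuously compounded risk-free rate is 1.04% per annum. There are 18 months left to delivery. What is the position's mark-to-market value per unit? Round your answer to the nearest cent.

Current fair forward for the remaining 18 months: F = S·e^(r·T), r = 0.0104
F = 397.85 · e^(0.0104 × 18/12) = 397.85 × 1.015722 = 404.1050
Value of long forward = (F − K)·e^(−rT) = (404.1050 − 449.33) · e^(−0.0104·18/12)
= -45.2250 × 0.984521 = -44.52

-A$44.52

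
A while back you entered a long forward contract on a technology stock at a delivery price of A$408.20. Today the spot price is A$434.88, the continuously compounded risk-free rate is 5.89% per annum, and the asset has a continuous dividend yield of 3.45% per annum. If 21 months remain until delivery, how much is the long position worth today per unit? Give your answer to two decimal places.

Current fair forward for the remaining 21 months: F = S·e^((r − q)·T), (r − q) = 0.0589 − 0.0345 = 0.0244
F = 434.88 · e^(0.0244 × 21/12) = 434.88 × 1.043625 = 453.8516
Value of long forward = (F − K)·e^(−rT) = (453.8516 − 408.20) · e^(−0.0589·21/12)
= 45.6516 × 0.902059 = 41.18

A$41.18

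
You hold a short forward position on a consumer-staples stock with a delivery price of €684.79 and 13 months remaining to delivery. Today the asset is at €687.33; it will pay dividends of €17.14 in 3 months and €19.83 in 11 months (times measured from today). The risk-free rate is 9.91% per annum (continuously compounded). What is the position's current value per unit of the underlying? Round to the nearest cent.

-€37.42

PV(remaining dividends) I = 17.14·e^(−0.0991·3/12) + 19.83·e^(−0.0991·11/12) = 34.8286
Current forward F = (S − I)·e^(rT) = (687.33 − 34.8286)·e^(0.0991·13/12) = 652.5014 × 1.113333 = 726.4513
Value (long) = (F − K)·e^(−rT) = (726.4513 − 684.79) × 0.898204 = 37.4203
Short position value = −(long value) = -€37.42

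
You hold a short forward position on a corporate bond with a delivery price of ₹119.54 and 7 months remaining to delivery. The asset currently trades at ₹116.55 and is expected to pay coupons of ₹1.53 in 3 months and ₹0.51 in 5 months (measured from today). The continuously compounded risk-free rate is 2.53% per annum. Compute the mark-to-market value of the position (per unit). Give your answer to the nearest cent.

PV(remaining coupons) I = 1.53·e^(−0.0253·3/12) + 0.51·e^(−0.0253·5/12) = 2.0250
Current forward F = (S − I)·e^(rT) = (116.55 − 2.0250)·e^(0.0253·7/12) = 114.5250 × 1.014868 = 116.2278
Value (long) = (F − K)·e^(−rT) = (116.2278 − 119.54) × 0.985350 = -3.2637
Short position value = −(long value) = ₹3.26

₹3.26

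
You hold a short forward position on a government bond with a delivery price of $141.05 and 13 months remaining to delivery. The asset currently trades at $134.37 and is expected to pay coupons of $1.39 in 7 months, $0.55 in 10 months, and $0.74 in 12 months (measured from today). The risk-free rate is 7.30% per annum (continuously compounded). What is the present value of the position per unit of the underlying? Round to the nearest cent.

PV(remaining coupons) I = 1.39·e^(−0.0730·7/12) + 0.55·e^(−0.0730·10/12) + 0.74·e^(−0.0730·12/12) = 2.5375
Current forward F = (S − I)·e^(rT) = (134.37 − 2.5375)·e^(0.0730·13/12) = 131.8325 × 1.082295 = 142.6817
Value (long) = (F − K)·e^(−rT) = (142.6817 − 141.05) × 0.923963 = 1.5076
Short position value = −(long value) = -$1.51

-$1.51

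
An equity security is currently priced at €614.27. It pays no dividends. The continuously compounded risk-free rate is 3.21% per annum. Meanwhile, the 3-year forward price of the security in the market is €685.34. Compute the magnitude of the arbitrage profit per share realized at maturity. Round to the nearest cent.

€8.97 per share

Fair forward: F* = S·e^(carry·T), with carry = r = 0.0321
F* = 614.27 · e^(0.0321 × 3) = 614.27 · e^0.096300 = 614.27 × 1.101089 = €676.3659
Market €685.34 > fair €676.3659: forward overpriced → cash-and-carry (buy spot, short the forward).
At maturity, profit = |F_mkt − F*| = |685.34 − 676.3659| = €8.97 per share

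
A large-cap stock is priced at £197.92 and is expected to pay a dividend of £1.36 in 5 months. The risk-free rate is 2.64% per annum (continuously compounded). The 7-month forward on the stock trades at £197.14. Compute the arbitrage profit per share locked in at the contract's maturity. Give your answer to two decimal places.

PV(dividends) I = 1.36·e^(−0.0264·5/12) = 1.3451
Fair forward F* = (S − I)·e^(rT) = (197.92 − 1.3451)·e^0.015400 = 196.5749 × 1.015519 = 199.6255
Market £197.14 < fair 199.6255: forward underpriced → reverse cash-and-carry (short the stock, invest proceeds at r, pay the dividends, go long the forward).
Profit at T = |F_mkt − F*| = |197.14 − 199.6255| = £2.49 per share

£2.49 per share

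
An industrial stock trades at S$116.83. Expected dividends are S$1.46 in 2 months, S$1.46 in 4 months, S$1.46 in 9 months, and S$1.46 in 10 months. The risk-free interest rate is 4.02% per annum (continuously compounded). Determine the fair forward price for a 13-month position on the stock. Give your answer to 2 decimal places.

S$116.06

PV(dividends) I = 1.46·e^(−0.0402·2/12) + 1.46·e^(−0.0402·4/12) + 1.46·e^(−0.0402·9/12) + 1.46·e^(−0.0402·10/12)
I = 1.4503 + 1.4406 + 1.4166 + 1.4119 = 5.7194
F = (S − I)·e^(rT) = (116.83 − 5.7194) · e^(0.0402·13/12)
= 111.1106 · e^0.043550 = 111.1106 × 1.044512 = S$116.06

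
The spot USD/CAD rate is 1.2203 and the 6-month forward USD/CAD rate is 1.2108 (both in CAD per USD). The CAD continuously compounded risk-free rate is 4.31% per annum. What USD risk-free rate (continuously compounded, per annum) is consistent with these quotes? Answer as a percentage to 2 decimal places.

F = S·e^((r_CAD − r_USD)T) ⇒ r_USD = r_CAD − ln(F/S)/T
ln(1.2108/1.2203) = -0.007815; /(6/12) = -0.015630
r_USD = 0.0431 + 0.015630 = 0.058730
r_USD = 5.87%

5.87%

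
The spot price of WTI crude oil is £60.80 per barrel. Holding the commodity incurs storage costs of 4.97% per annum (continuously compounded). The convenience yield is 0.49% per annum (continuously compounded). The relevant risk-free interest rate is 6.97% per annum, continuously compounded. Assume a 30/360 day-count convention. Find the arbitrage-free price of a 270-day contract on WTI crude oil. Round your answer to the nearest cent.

Net carry = r + u − y = 0.0697 + 0.0497 − 0.0049 = 0.1145
F = S·e^((r+u−y)T) = 60.80 · e^(0.1145 × 270/360) = 60.80 · e^0.085875
= 60.80 × 1.089670 = £66.25 per barrel

£66.25 per barrel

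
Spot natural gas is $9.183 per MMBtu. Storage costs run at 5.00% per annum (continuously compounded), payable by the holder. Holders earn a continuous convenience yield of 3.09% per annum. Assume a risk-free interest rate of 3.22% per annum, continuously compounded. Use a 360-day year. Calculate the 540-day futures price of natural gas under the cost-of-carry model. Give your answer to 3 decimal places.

Net carry = r + u − y = 0.0322 + 0.0500 − 0.0309 = 0.0513
F = S·e^((r+u−y)T) = 9.183 · e^(0.0513 × 540/360) = 9.183 · e^0.076950
= 9.183 × 1.079988 = $9.918 per MMBtu

$9.918 per MMBtu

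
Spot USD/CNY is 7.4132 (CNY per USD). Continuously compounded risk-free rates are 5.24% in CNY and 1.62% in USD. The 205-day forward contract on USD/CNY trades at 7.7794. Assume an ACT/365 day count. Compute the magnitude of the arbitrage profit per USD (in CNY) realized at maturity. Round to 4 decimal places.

0.2139 per USD (in CNY)

Fair forward: F* = S·e^(carry·T), with carry = (r_CNY − r_USD) = 0.0524 − 0.0162 = 0.0362
F* = 7.4132 · e^(0.0362 × 205/365) = 7.4132 · e^0.020332 = 7.4132 × 1.020540 = 7.5655
Market 7.7794 > fair 7.5655: forward overpriced → cash-and-carry (buy spot, short the forward).
At maturity, profit = |F_mkt − F*| = |7.7794 − 7.5655| = 0.2139 per USD (in CNY)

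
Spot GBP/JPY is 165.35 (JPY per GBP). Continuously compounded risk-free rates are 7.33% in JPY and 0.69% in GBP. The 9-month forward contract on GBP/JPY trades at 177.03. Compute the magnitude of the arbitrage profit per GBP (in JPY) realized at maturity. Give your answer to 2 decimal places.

Fair forward: F* = S·e^(carry·T), with carry = (r_JPY − r_GBP) = 0.0733 − 0.0069 = 0.0664
F* = 165.35 · e^(0.0664 × 9/12) = 165.35 · e^0.049800 = 165.35 × 1.051061 = 173.7929
Market 177.03 > fair 173.7929: forward overpriced → cash-and-carry (buy spot, short the forward).
At maturity, profit = |F_mkt − F*| = |177.03 − 173.7929| = 3.24 per GBP (in JPY)

3.24 per GBP (in JPY)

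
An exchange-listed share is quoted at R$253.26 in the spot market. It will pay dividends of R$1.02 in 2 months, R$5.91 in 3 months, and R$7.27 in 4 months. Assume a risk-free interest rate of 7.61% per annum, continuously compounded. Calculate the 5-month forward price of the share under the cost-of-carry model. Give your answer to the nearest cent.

R$247.08

PV(dividends) I = 1.02·e^(−0.0761·2/12) + 5.91·e^(−0.0761·3/12) + 7.27·e^(−0.0761·4/12)
I = 1.0071 + 5.7986 + 7.0879 = 13.8936
F = (S − I)·e^(rT) = (253.26 − 13.8936) · e^(0.0761·5/12)
= 239.3664 · e^0.031708 = 239.3664 × 1.032216 = R$247.08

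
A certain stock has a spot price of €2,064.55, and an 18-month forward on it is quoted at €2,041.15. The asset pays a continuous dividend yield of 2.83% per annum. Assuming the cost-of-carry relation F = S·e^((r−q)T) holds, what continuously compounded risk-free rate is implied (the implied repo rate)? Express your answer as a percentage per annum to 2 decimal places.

From F = S·e^((r−q)T): (r − q) = ln(F/S)/T
ln(2041.15/2064.55) = ln(0.988666) = -0.011399
(r − q) = -0.011399 / (18/12) = -0.007599
r = ln(F/S)/T + q = -0.007599 + 0.0283 = 0.020701
r = 2.07%

2.07%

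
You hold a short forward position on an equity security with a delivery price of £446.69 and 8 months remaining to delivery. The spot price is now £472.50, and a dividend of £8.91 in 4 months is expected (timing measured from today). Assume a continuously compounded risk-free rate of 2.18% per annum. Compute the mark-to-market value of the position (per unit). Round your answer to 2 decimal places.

-£23.41

PV(remaining dividends) I = 8.91·e^(−0.0218·4/12) = 8.8455
Current forward F = (S − I)·e^(rT) = (472.50 − 8.8455)·e^(0.0218·8/12) = 463.6545 × 1.014639 = 470.4419
Value (long) = (F − K)·e^(−rT) = (470.4419 − 446.69) × 0.985572 = 23.4092
Short position value = −(long value) = -£23.41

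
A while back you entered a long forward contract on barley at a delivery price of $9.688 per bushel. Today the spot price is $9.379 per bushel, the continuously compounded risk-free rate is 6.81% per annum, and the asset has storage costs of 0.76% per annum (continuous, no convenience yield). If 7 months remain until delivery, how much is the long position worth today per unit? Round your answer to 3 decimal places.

$0.110 per bushel

Current fair forward for the remaining 7 months: F = S·e^((r + u)·T), (r + u) = 0.0681 + 0.0076 = 0.0757
F = 9.379 · e^(0.0757 × 7/12) = 9.379 × 1.045148 = 9.8024
Value of long forward = (F − K)·e^(−rT) = (9.8024 − 9.688) · e^(−0.0681·7/12)
= 0.1144 × 0.961054 = 0.110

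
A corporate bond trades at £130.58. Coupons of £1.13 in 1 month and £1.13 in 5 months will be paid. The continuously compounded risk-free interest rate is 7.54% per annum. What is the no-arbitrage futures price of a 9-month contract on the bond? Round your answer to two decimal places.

£135.83

PV(coupons) I = 1.13·e^(−0.0754·1/12) + 1.13·e^(−0.0754·5/12)
I = 1.1229 + 1.0951 = 2.2180
F = (S − I)·e^(rT) = (130.58 − 2.2180) · e^(0.0754·9/12)
= 128.3620 · e^0.056550 = 128.3620 × 1.058180 = £135.83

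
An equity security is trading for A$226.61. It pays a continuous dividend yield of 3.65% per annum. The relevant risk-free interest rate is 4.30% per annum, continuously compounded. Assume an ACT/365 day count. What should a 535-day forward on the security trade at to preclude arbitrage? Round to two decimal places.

A$228.78

F = S·e^((r − q)T) = 226.61 · e^((0.0430 − 0.0365) × 535/365)
= 226.61 · e^0.009527 = 226.61 × 1.009573
F = A$228.78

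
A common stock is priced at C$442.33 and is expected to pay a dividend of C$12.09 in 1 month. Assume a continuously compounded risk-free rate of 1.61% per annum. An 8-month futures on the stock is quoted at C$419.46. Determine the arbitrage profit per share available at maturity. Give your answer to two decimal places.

PV(dividends) I = 12.09·e^(−0.0161·1/12) = 12.0738
Fair futures F* = (S − I)·e^(rT) = (442.33 − 12.0738)·e^0.010733 = 430.2562 × 1.010791 = 434.8991
Market C$419.46 < fair 434.8991: forward underpriced → reverse cash-and-carry (short the stock, invest proceeds at r, pay the dividends, go long the forward).
Profit at T = |F_mkt − F*| = |419.46 − 434.8991| = C$15.44 per share

C$15.44 per share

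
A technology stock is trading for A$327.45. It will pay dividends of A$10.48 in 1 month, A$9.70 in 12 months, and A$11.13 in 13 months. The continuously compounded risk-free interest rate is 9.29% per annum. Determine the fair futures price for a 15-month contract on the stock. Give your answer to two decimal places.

A$334.86

PV(dividends) I = 10.48·e^(−0.0929·1/12) + 9.70·e^(−0.0929·12/12) + 11.13·e^(−0.0929·13/12)
I = 10.3992 + 8.8395 + 10.0644 = 29.3031
F = (S − I)·e^(rT) = (327.45 − 29.3031) · e^(0.0929·15/12)
= 298.1469 · e^0.116125 = 298.1469 × 1.123136 = A$334.86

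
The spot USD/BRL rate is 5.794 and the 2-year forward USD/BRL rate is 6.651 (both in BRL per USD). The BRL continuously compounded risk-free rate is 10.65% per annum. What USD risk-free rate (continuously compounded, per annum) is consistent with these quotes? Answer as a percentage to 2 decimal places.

3.75%

F = S·e^((r_BRL − r_USD)T) ⇒ r_USD = r_BRL − ln(F/S)/T
ln(6.651/5.794) = 0.137944; /(2) = 0.068972
r_USD = 0.1065 − 0.068972 = 0.037528
r_USD = 3.75%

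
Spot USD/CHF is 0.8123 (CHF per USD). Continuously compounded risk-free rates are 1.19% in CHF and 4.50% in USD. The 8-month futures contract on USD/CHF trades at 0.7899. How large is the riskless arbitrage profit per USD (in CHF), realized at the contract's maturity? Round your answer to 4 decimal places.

0.0047 per USD (in CHF)

Fair futures: F* = S·e^(carry·T), with carry = (r_CHF − r_USD) = 0.0119 − 0.0450 = -0.0331
F* = 0.8123 · e^(-0.0331 × 8/12) = 0.8123 · e^-0.022067 = 0.8123 × 0.978175 = 0.7946
Market 0.7899 < fair 0.7946: forward underpriced → reverse cash-and-carry (short spot, go long the forward).
At maturity, profit = |F_mkt − F*| = |0.7899 − 0.7946| = 0.0047 per USD (in CHF)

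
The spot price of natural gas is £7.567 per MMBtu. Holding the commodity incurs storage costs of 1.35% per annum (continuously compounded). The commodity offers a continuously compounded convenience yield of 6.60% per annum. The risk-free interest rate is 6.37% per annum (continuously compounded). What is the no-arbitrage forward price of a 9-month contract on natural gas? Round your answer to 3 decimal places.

Net carry = r + u − y = 0.0637 + 0.0135 − 0.0660 = 0.0112
F = S·e^((r+u−y)T) = 7.567 · e^(0.0112 × 9/12) = 7.567 · e^0.008400
= 7.567 × 1.008435 = £7.631 per MMBtu

£7.631 per MMBtu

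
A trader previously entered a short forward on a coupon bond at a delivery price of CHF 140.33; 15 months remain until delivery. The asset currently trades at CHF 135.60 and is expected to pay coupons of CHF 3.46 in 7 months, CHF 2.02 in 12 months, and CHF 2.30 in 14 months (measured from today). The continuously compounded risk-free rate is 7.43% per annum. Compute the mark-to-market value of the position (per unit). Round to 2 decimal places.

-CHF 0.42

PV(remaining coupons) I = 3.46·e^(−0.0743·7/12) + 2.02·e^(−0.0743·12/12) + 2.30·e^(−0.0743·14/12) = 7.2976
Current forward F = (S − I)·e^(rT) = (135.60 − 7.2976)·e^(0.0743·15/12) = 128.3024 × 1.097325 = 140.7894
Value (long) = (F − K)·e^(−rT) = (140.7894 − 140.33) × 0.911307 = 0.4187
Short position value = −(long value) = -CHF 0.42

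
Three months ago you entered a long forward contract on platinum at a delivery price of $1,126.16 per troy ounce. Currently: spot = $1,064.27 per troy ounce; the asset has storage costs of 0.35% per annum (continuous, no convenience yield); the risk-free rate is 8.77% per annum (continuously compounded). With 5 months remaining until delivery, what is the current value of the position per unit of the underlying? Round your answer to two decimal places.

-$19.93 per troy ounce

Current fair forward for the remaining 5 months: F = S·e^((r + u)·T), (r + u) = 0.0877 + 0.0035 = 0.0912
F = 1064.27 · e^(0.0912 × 5/12) = 1064.27 × 1.03873123 = 1105.4905
Value of long forward = (F − K)·e^(−rT) = (1105.4905 − 1126.16) · e^(−0.0877·5/12)
= -20.6695 × 0.96411792 = -19.93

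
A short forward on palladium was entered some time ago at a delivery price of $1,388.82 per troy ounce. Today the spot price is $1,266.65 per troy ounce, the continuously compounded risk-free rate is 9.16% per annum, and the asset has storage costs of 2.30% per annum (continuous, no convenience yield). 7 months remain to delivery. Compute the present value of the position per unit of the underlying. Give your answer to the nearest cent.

$32.80 per troy ounce

Current fair forward for the remaining 7 months: F = S·e^((r + u)·T), (r + u) = 0.0916 + 0.0230 = 0.1146
F = 1266.65 · e^(0.1146 × 7/12) = 1266.65 × 1.06913510 = 1354.2200
Value of long forward = (F − K)·e^(−rT) = (1354.2200 − 1388.82) · e^(−0.0916·7/12)
= -34.6000 × 0.94796914 = -32.80
Short position value = −(long value) = $32.80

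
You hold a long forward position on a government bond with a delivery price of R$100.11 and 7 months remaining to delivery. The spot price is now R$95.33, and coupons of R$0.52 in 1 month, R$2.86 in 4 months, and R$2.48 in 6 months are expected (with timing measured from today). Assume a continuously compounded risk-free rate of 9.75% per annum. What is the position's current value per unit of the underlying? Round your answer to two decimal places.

-R$4.89

PV(remaining coupons) I = 0.52·e^(−0.0975·1/12) + 2.86·e^(−0.0975·4/12) + 2.48·e^(−0.0975·6/12) = 5.6463
Current forward F = (S − I)·e^(rT) = (95.33 − 5.6463)·e^(0.0975·7/12) = 89.6837 × 1.058523 = 94.9323
Value (long) = (F − K)·e^(−rT) = (94.9323 − 100.11) × 0.944712 = -4.8914
Value = -R$4.89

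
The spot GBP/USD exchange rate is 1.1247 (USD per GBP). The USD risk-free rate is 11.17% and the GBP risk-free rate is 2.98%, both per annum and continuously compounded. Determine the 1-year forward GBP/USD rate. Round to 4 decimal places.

F = S·e^((r_USD − r_GBP)T) = 1.1247 · e^((0.1117 − 0.0298) × 1)
= 1.1247 · e^0.081900 = 1.1247 × 1.085347
F = 1.2207 USD per GBP

1.2207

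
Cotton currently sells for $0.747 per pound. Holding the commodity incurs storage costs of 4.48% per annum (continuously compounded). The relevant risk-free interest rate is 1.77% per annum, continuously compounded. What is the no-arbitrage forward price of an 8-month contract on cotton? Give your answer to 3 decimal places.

$0.779 per pound

Net carry = r + u − y = 0.0177 + 0.0448 − 0.0000 = 0.0625
F = S·e^((r+u−y)T) = 0.747 · e^(0.0625 × 8/12) = 0.747 · e^0.041667
= 0.747 × 1.042547 = $0.779 per pound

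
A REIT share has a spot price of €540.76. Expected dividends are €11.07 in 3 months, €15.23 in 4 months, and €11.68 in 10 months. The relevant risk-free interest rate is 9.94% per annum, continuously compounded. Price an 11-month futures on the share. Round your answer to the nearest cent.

€552.60

PV(dividends) I = 11.07·e^(−0.0994·3/12) + 15.23·e^(−0.0994·4/12) + 11.68·e^(−0.0994·10/12)
I = 10.7983 + 14.7336 + 10.7515 = 36.2834
F = (S − I)·e^(rT) = (540.76 − 36.2834) · e^(0.0994·11/12)
= 504.4766 · e^0.091117 = 504.4766 × 1.095397 = €552.60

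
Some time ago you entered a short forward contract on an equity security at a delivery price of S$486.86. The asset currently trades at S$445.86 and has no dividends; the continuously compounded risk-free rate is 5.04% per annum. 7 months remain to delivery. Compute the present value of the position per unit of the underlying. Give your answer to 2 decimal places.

S$26.89

Current fair forward for the remaining 7 months: F = S·e^(r·T), r = 0.0504
F = 445.86 · e^(0.0504 × 7/12) = 445.86 × 1.029836 = 459.1627
Value of long forward = (F − K)·e^(−rT) = (459.1627 − 486.86) · e^(−0.0504·7/12)
= -27.6973 × 0.971028 = -26.89
Short position value = −(long value) = S$26.89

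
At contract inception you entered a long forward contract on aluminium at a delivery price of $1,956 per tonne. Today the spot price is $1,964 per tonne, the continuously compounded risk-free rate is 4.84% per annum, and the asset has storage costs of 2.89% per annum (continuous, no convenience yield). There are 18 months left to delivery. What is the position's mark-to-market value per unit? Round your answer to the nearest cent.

Current fair forward for the remaining 18 months: F = S·e^((r + u)·T), (r + u) = 0.0484 + 0.0289 = 0.0773
F = 1964 · e^(0.0773 × 18/12) = 1964 × 1.12293972 = 2205.4536
Value of long forward = (F − K)·e^(−rT) = (2205.4536 − 1956) · e^(−0.0484·18/12)
= 249.4536 × 0.92997274 = 231.99

$231.99 per tonne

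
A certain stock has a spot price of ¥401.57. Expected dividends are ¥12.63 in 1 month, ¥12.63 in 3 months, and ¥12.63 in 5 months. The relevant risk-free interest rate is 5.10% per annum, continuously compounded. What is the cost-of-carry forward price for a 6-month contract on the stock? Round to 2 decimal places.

PV(dividends) I = 12.63·e^(−0.0510·1/12) + 12.63·e^(−0.0510·3/12) + 12.63·e^(−0.0510·5/12)
I = 12.5764 + 12.4700 + 12.3644 = 37.4108
F = (S − I)·e^(rT) = (401.57 − 37.4108) · e^(0.0510·6/12)
= 364.1592 · e^0.025500 = 364.1592 × 1.025828 = ¥373.56

¥373.56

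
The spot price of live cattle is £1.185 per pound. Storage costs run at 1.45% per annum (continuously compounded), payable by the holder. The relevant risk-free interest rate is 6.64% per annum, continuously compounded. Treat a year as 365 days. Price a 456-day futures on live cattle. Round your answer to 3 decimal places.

Net carry = r + u − y = 0.0664 + 0.0145 − 0.0000 = 0.0809
F = S·e^((r+u−y)T) = 1.185 · e^(0.0809 × 456/365) = 1.185 · e^0.101070
= 1.185 × 1.106354 = £1.311 per pound

£1.311 per pound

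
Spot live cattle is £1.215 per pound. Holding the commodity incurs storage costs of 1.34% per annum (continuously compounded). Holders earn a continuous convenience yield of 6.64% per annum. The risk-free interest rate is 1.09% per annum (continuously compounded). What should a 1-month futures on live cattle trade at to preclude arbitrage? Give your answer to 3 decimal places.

£1.211 per pound

Net carry = r + u − y = 0.0109 + 0.0134 − 0.0664 = -0.0421
F = S·e^((r+u−y)T) = 1.215 · e^(-0.0421 × 1/12) = 1.215 · e^-0.003508
= 1.215 × 0.996498 = £1.211 per pound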